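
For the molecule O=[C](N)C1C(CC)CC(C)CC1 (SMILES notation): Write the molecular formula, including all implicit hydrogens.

Walk through each heavy atom and fill implicit hydrogens from standard valence (C 4, N 3, O 2, S 2, halogen 1):
  atom 1: O, bond orders sum to 2 (valence 2) → 0 H
  atom 2: C with explicit H count 0
  atom 3: N, bond orders sum to 1 (valence 3) → 2 H
  atom 4: C, bond orders sum to 3 (valence 4) → 1 H
  atom 5: C, bond orders sum to 3 (valence 4) → 1 H
  atom 6: C, bond orders sum to 2 (valence 4) → 2 H
  atom 7: C, bond orders sum to 1 (valence 4) → 3 H
  atom 8: C, bond orders sum to 2 (valence 4) → 2 H
  atom 9: C, bond orders sum to 3 (valence 4) → 1 H
  atom 10: C, bond orders sum to 1 (valence 4) → 3 H
  atom 11: C, bond orders sum to 2 (valence 4) → 2 H
  atom 12: C, bond orders sum to 2 (valence 4) → 2 H
Totals → C:10, H:19, N:1, O:1.
In Hill order: C10H19NO.

C10H19NO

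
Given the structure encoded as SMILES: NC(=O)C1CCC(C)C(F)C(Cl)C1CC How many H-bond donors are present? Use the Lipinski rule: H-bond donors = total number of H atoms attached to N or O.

2

Donors: find every N or O and count the H atoms it carries.
  atom 1 (N): bond orders sum to 1 → 2 H
  atom 3 (O): bond orders sum to 2 → 0 H
Lipinski HBD = 2.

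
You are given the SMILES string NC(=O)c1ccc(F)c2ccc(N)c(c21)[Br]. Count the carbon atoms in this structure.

Count every carbon token in the SMILES (each C, including those in ring-closure positions and inside branches).
Carbon count: 11.

11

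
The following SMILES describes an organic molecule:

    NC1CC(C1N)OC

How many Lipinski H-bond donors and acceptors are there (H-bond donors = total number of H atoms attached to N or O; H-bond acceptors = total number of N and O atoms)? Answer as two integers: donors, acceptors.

Donors: find every N or O and count the H atoms it carries.
  atom 1 (N): bond orders sum to 1 → 2 H
  atom 6 (N): bond orders sum to 1 → 2 H
  atom 7 (O): bond orders sum to 2 → 0 H
Lipinski HBD = 4.
Acceptors: N atoms = 2, O atoms = 1 → HBA = 3.

4, 3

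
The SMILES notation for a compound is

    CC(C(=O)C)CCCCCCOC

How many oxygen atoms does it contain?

Scan the SMILES for O atoms (remember two-letter symbols like Cl and Br are single atoms).
Oxygen count: 2.

2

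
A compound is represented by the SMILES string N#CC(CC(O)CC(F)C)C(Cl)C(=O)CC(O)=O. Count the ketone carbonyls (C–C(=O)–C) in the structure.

The ketone motif appears at heavy-atom position 13 in the SMILES.
Other groups present: 1 carboxylic acid, 1 hydroxyl, 1 nitrile.
Ketone count: 1.

1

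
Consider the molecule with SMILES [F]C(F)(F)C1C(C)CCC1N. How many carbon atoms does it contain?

7

Count every carbon token in the SMILES (each C, including those in ring-closure positions and inside branches).
Carbon count: 7.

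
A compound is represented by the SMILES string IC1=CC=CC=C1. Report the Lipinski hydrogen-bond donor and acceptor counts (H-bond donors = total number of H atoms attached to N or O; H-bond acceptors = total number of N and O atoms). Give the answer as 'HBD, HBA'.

Donors: find every N or O and count the H atoms it carries.
  (no N or O atoms present)
Lipinski HBD = 0.
Acceptors: N atoms = 0, O atoms = 0 → HBA = 0.

0, 0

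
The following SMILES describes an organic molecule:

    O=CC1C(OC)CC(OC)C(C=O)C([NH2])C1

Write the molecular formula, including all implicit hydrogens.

C11H19NO4

Walk through each heavy atom and fill implicit hydrogens from standard valence (C 4, N 3, O 2, S 2, halogen 1):
  atom 1: O, bond orders sum to 2 (valence 2) → 0 H
  atom 2: C, bond orders sum to 3 (valence 4) → 1 H
  atom 3: C, bond orders sum to 3 (valence 4) → 1 H
  atom 4: C, bond orders sum to 3 (valence 4) → 1 H
  atom 5: O, bond orders sum to 2 (valence 2) → 0 H
  atom 6: C, bond orders sum to 1 (valence 4) → 3 H
  atom 7: C, bond orders sum to 2 (valence 4) → 2 H
  atom 8: C, bond orders sum to 3 (valence 4) → 1 H
  atom 9: O, bond orders sum to 2 (valence 2) → 0 H
  atom 10: C, bond orders sum to 1 (valence 4) → 3 H
  atom 11: C, bond orders sum to 3 (valence 4) → 1 H
  atom 12: C, bond orders sum to 3 (valence 4) → 1 H
  atom 13: O, bond orders sum to 2 (valence 2) → 0 H
  atom 14: C, bond orders sum to 3 (valence 4) → 1 H
  atom 15: N with explicit H count 2
  atom 16: C, bond orders sum to 2 (valence 4) → 2 H
Totals → C:11, H:19, N:1, O:4.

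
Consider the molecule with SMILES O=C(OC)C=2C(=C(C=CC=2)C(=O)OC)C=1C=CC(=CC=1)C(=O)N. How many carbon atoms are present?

17

Count every carbon token in the SMILES (each C, including those in ring-closure positions and inside branches).
Carbon count: 17.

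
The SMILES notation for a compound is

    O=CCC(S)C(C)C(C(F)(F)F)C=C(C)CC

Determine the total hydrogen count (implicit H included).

19

Walk through each heavy atom and fill implicit hydrogens from standard valence (C 4, N 3, O 2, S 2, halogen 1):
  atom 1: O, bond orders sum to 2 (valence 2) → 0 H
  atom 2: C, bond orders sum to 3 (valence 4) → 1 H
  atom 3: C, bond orders sum to 2 (valence 4) → 2 H
  atom 4: C, bond orders sum to 3 (valence 4) → 1 H
  atom 5: S, bond orders sum to 1 (valence 2) → 1 H
  atom 6: C, bond orders sum to 3 (valence 4) → 1 H
  atom 7: C, bond orders sum to 1 (valence 4) → 3 H
  atom 8: C, bond orders sum to 3 (valence 4) → 1 H
  atom 9: C, bond orders sum to 4 (valence 4) → 0 H
  atom 10: F (halogen, monovalent) → 0 H
  atom 11: F (halogen, monovalent) → 0 H
  atom 12: F (halogen, monovalent) → 0 H
  atom 13: C, bond orders sum to 3 (valence 4) → 1 H
  atom 14: C, bond orders sum to 4 (valence 4) → 0 H
  atom 15: C, bond orders sum to 1 (valence 4) → 3 H
  atom 16: C, bond orders sum to 2 (valence 4) → 2 H
  atom 17: C, bond orders sum to 1 (valence 4) → 3 H
Total hydrogens: 19.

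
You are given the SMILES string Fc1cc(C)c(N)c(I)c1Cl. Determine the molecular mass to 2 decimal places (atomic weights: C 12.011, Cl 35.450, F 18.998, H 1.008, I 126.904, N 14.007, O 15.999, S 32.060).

First, the molecular formula is C7H6ClFIN (counting implicit H from valence).
  C: 7 × 12.011 = 84.077
  Cl: 1 × 35.450 = 35.450
  F: 1 × 18.998 = 18.998
  H: 6 × 1.008 = 6.048
  I: 1 × 126.904 = 126.904
  N: 1 × 14.007 = 14.007
Sum: 7×12.011 + 1×35.450 + 1×18.998 + 6×1.008 + 1×126.904 + 1×14.007 = 285.484 → 285.48 g/mol.

285.48 g/mol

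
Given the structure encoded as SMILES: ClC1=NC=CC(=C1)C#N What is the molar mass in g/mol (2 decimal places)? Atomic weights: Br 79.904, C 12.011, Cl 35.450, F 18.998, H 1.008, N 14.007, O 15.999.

138.55 g/mol

First, the molecular formula is C6H3ClN2 (counting implicit H from valence).
  C: 6 × 12.011 = 72.066
  Cl: 1 × 35.450 = 35.450
  H: 3 × 1.008 = 3.024
  N: 2 × 14.007 = 28.014
Sum: 6×12.011 + 1×35.450 + 3×1.008 + 2×14.007 = 138.554 → 138.55 g/mol.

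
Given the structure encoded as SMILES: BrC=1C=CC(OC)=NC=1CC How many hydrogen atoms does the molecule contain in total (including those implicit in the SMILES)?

Walk through each heavy atom and fill implicit hydrogens from standard valence (C 4, N 3, O 2, S 2, halogen 1):
  atom 1: Br (halogen, monovalent) → 0 H
  atom 2: C, bond orders sum to 4 (valence 4) → 0 H
  atom 3: C, bond orders sum to 3 (valence 4) → 1 H
  atom 4: C, bond orders sum to 3 (valence 4) → 1 H
  atom 5: C, bond orders sum to 4 (valence 4) → 0 H
  atom 6: O, bond orders sum to 2 (valence 2) → 0 H
  atom 7: C, bond orders sum to 1 (valence 4) → 3 H
  atom 8: N, bond orders sum to 3 (valence 3) → 0 H
  atom 9: C, bond orders sum to 4 (valence 4) → 0 H
  atom 10: C, bond orders sum to 2 (valence 4) → 2 H
  atom 11: C, bond orders sum to 1 (valence 4) → 3 H
Total hydrogens: 10.

10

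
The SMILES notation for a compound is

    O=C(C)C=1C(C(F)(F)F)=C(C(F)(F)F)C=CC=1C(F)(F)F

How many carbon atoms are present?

11

Count every carbon token in the SMILES (each C, including those in ring-closure positions and inside branches).
Carbon count: 11.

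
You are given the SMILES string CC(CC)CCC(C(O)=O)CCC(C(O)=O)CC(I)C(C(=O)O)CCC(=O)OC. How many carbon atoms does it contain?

20

Count every carbon token in the SMILES (each C, including those in ring-closure positions and inside branches).
Carbon count: 20.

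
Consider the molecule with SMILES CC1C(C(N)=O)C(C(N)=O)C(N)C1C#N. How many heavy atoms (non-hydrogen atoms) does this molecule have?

15

Every atom symbol written in the SMILES (organic subset) is one heavy atom; implicit H are not written.
Heavy atoms by element → C:9, N:4, O:2.
Total: 15.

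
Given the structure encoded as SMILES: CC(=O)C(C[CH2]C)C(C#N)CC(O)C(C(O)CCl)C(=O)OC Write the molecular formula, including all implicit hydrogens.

C15H24ClNO5

Walk through each heavy atom and fill implicit hydrogens from standard valence (C 4, N 3, O 2, S 2, halogen 1):
  atom 1: C, bond orders sum to 1 (valence 4) → 3 H
  atom 2: C, bond orders sum to 4 (valence 4) → 0 H
  atom 3: O, bond orders sum to 2 (valence 2) → 0 H
  atom 4: C, bond orders sum to 3 (valence 4) → 1 H
  atom 5: C, bond orders sum to 2 (valence 4) → 2 H
  atom 6: C with explicit H count 2
  atom 7: C, bond orders sum to 1 (valence 4) → 3 H
  atom 8: C, bond orders sum to 3 (valence 4) → 1 H
  atom 9: C, bond orders sum to 4 (valence 4) → 0 H
  atom 10: N, bond orders sum to 3 (valence 3) → 0 H
  atom 11: C, bond orders sum to 2 (valence 4) → 2 H
  atom 12: C, bond orders sum to 3 (valence 4) → 1 H
  atom 13: O, bond orders sum to 1 (valence 2) → 1 H
  atom 14: C, bond orders sum to 3 (valence 4) → 1 H
  atom 15: C, bond orders sum to 3 (valence 4) → 1 H
  atom 16: O, bond orders sum to 1 (valence 2) → 1 H
  atom 17: C, bond orders sum to 2 (valence 4) → 2 H
  atom 18: Cl (halogen, monovalent) → 0 H
  atom 19: C, bond orders sum to 4 (valence 4) → 0 H
  atom 20: O, bond orders sum to 2 (valence 2) → 0 H
  atom 21: O, bond orders sum to 2 (valence 2) → 0 H
  atom 22: C, bond orders sum to 1 (valence 4) → 3 H
Totals → C:15, H:24, Cl:1, N:1, O:5.
In Hill order: C15H24ClNO5.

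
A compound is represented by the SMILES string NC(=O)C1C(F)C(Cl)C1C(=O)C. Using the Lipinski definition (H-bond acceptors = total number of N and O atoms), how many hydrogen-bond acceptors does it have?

3

N atoms: 1; O atoms: 2.
Lipinski HBA = 1 + 2 = 3.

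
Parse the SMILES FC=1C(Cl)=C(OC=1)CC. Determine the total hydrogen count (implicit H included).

6

Walk through each heavy atom and fill implicit hydrogens from standard valence (C 4, N 3, O 2, S 2, halogen 1):
  atom 1: F (halogen, monovalent) → 0 H
  atom 2: C, bond orders sum to 4 (valence 4) → 0 H
  atom 3: C, bond orders sum to 4 (valence 4) → 0 H
  atom 4: Cl (halogen, monovalent) → 0 H
  atom 5: C, bond orders sum to 4 (valence 4) → 0 H
  atom 6: O, bond orders sum to 2 (valence 2) → 0 H
  atom 7: C, bond orders sum to 3 (valence 4) → 1 H
  atom 8: C, bond orders sum to 2 (valence 4) → 2 H
  atom 9: C, bond orders sum to 1 (valence 4) → 3 H
Total hydrogens: 6.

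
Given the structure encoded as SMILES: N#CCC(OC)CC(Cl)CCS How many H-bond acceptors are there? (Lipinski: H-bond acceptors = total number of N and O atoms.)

N atoms: 1; O atoms: 1.
Lipinski HBA = 1 + 1 = 2.

2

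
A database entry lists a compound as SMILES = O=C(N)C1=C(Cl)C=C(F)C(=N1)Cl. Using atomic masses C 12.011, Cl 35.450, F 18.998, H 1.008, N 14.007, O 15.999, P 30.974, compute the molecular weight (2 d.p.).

209.00 g/mol

First, the molecular formula is C6H3Cl2FN2O (counting implicit H from valence).
  C: 6 × 12.011 = 72.066
  Cl: 2 × 35.450 = 70.900
  F: 1 × 18.998 = 18.998
  H: 3 × 1.008 = 3.024
  N: 2 × 14.007 = 28.014
  O: 1 × 15.999 = 15.999
Sum: 6×12.011 + 2×35.450 + 1×18.998 + 3×1.008 + 2×14.007 + 1×15.999 = 209.001 → 209.00 g/mol.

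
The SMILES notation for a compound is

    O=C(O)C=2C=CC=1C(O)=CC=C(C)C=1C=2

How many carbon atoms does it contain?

Count every carbon token in the SMILES (each C, including those in ring-closure positions and inside branches).
Carbon count: 12.

12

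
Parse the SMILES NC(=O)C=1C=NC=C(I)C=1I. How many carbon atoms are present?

Count every carbon token in the SMILES (each C, including those in ring-closure positions and inside branches).
Carbon count: 6.

6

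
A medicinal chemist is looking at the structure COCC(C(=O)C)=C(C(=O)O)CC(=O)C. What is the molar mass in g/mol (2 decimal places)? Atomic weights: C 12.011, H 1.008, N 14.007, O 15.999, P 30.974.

214.22 g/mol

First, the molecular formula is C10H14O5 (counting implicit H from valence).
  C: 10 × 12.011 = 120.110
  H: 14 × 1.008 = 14.112
  O: 5 × 15.999 = 79.995
Sum: 10×12.011 + 14×1.008 + 5×15.999 = 214.217 → 214.22 g/mol.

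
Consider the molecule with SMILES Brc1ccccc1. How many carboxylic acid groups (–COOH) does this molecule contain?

0

Scan the SMILES for the carboxylic acid motif — none present.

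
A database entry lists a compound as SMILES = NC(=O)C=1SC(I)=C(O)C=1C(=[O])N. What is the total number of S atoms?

Scan the SMILES for S atoms (remember two-letter symbols like Cl and Br are single atoms).
Sulfur count: 1.

1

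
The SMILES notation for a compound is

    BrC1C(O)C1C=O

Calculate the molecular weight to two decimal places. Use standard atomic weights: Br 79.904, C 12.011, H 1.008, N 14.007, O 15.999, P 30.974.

164.99 g/mol

First, the molecular formula is C4H5BrO2 (counting implicit H from valence).
  Br: 1 × 79.904 = 79.904
  C: 4 × 12.011 = 48.044
  H: 5 × 1.008 = 5.040
  O: 2 × 15.999 = 31.998
Sum: 1×79.904 + 4×12.011 + 5×1.008 + 2×15.999 = 164.986 → 164.99 g/mol.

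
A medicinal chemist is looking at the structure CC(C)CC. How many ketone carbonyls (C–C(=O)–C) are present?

0

Scan the SMILES for the ketone motif — none present.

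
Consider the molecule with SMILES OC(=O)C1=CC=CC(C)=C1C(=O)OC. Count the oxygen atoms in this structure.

4

Scan the SMILES for O atoms (remember two-letter symbols like Cl and Br are single atoms).
Oxygen count: 4.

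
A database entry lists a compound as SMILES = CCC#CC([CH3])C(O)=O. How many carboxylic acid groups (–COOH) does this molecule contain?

The carboxylic acid motif appears at heavy-atom position 7 in the SMILES.
Other groups present: 1 alkyne.
Carboxylic acid count: 1.

1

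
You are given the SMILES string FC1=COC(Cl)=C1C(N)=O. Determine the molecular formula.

C5H3ClFNO2

Walk through each heavy atom and fill implicit hydrogens from standard valence (C 4, N 3, O 2, S 2, halogen 1):
  atom 1: F (halogen, monovalent) → 0 H
  atom 2: C, bond orders sum to 4 (valence 4) → 0 H
  atom 3: C, bond orders sum to 3 (valence 4) → 1 H
  atom 4: O, bond orders sum to 2 (valence 2) → 0 H
  atom 5: C, bond orders sum to 4 (valence 4) → 0 H
  atom 6: Cl (halogen, monovalent) → 0 H
  atom 7: C, bond orders sum to 4 (valence 4) → 0 H
  atom 8: C, bond orders sum to 4 (valence 4) → 0 H
  atom 9: N, bond orders sum to 1 (valence 3) → 2 H
  atom 10: O, bond orders sum to 2 (valence 2) → 0 H
Totals → C:5, H:3, Cl:1, F:1, N:1, O:2.
In Hill order: C5H3ClFNO2.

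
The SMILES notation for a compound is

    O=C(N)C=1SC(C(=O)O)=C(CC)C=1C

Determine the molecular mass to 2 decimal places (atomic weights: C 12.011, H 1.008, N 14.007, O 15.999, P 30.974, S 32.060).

213.25 g/mol

First, the molecular formula is C9H11NO3S (counting implicit H from valence).
  C: 9 × 12.011 = 108.099
  H: 11 × 1.008 = 11.088
  N: 1 × 14.007 = 14.007
  O: 3 × 15.999 = 47.997
  S: 1 × 32.060 = 32.060
Sum: 9×12.011 + 11×1.008 + 1×14.007 + 3×15.999 + 1×32.060 = 213.251 → 213.25 g/mol.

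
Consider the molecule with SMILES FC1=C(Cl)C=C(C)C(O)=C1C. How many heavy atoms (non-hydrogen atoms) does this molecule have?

11

Every atom symbol written in the SMILES (organic subset) is one heavy atom; implicit H are not written.
Heavy atoms by element → C:8, Cl:1, F:1, O:1.
Total: 11.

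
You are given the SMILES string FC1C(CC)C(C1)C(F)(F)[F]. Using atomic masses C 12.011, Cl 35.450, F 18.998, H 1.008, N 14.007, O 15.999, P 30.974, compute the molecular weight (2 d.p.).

First, the molecular formula is C7H10F4 (counting implicit H from valence).
  C: 7 × 12.011 = 84.077
  F: 4 × 18.998 = 75.992
  H: 10 × 1.008 = 10.080
Sum: 7×12.011 + 4×18.998 + 10×1.008 = 170.149 → 170.15 g/mol.

170.15 g/mol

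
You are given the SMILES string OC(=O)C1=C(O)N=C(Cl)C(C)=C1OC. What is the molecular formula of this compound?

C8H8ClNO4

Walk through each heavy atom and fill implicit hydrogens from standard valence (C 4, N 3, O 2, S 2, halogen 1):
  atom 1: O, bond orders sum to 1 (valence 2) → 1 H
  atom 2: C, bond orders sum to 4 (valence 4) → 0 H
  atom 3: O, bond orders sum to 2 (valence 2) → 0 H
  atom 4: C, bond orders sum to 4 (valence 4) → 0 H
  atom 5: C, bond orders sum to 4 (valence 4) → 0 H
  atom 6: O, bond orders sum to 1 (valence 2) → 1 H
  atom 7: N, bond orders sum to 3 (valence 3) → 0 H
  atom 8: C, bond orders sum to 4 (valence 4) → 0 H
  atom 9: Cl (halogen, monovalent) → 0 H
  atom 10: C, bond orders sum to 4 (valence 4) → 0 H
  atom 11: C, bond orders sum to 1 (valence 4) → 3 H
  atom 12: C, bond orders sum to 4 (valence 4) → 0 H
  atom 13: O, bond orders sum to 2 (valence 2) → 0 H
  atom 14: C, bond orders sum to 1 (valence 4) → 3 H
Totals → C:8, H:8, Cl:1, N:1, O:4.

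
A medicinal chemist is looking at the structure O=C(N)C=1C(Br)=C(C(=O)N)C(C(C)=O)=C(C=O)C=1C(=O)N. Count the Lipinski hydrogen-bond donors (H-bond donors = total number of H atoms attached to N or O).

Donors: find every N or O and count the H atoms it carries.
  atom 1 (O): bond orders sum to 2 → 0 H
  atom 3 (N): bond orders sum to 1 → 2 H
  atom 9 (O): bond orders sum to 2 → 0 H
  atom 10 (N): bond orders sum to 1 → 2 H
  atom 14 (O): bond orders sum to 2 → 0 H
  atom 17 (O): bond orders sum to 2 → 0 H
  atom 20 (O): bond orders sum to 2 → 0 H
  atom 21 (N): bond orders sum to 1 → 2 H
Lipinski HBD = 6.

6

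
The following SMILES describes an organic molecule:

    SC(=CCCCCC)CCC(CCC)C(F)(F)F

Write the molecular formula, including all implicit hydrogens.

Walk through each heavy atom and fill implicit hydrogens from standard valence (C 4, N 3, O 2, S 2, halogen 1):
  atom 1: S, bond orders sum to 1 (valence 2) → 1 H
  atom 2: C, bond orders sum to 4 (valence 4) → 0 H
  atom 3: C, bond orders sum to 3 (valence 4) → 1 H
  atom 4: C, bond orders sum to 2 (valence 4) → 2 H
  atom 5: C, bond orders sum to 2 (valence 4) → 2 H
  atom 6: C, bond orders sum to 2 (valence 4) → 2 H
  atom 7: C, bond orders sum to 2 (valence 4) → 2 H
  atom 8: C, bond orders sum to 1 (valence 4) → 3 H
  atom 9: C, bond orders sum to 2 (valence 4) → 2 H
  atom 10: C, bond orders sum to 2 (valence 4) → 2 H
  atom 11: C, bond orders sum to 3 (valence 4) → 1 H
  atom 12: C, bond orders sum to 2 (valence 4) → 2 H
  atom 13: C, bond orders sum to 2 (valence 4) → 2 H
  atom 14: C, bond orders sum to 1 (valence 4) → 3 H
  atom 15: C, bond orders sum to 4 (valence 4) → 0 H
  atom 16: F (halogen, monovalent) → 0 H
  atom 17: F (halogen, monovalent) → 0 H
  atom 18: F (halogen, monovalent) → 0 H
Totals → C:14, H:25, F:3, S:1.
In Hill order: C14H25F3S.

C14H25F3S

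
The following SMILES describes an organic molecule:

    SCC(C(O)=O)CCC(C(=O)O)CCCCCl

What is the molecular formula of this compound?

Walk through each heavy atom and fill implicit hydrogens from standard valence (C 4, N 3, O 2, S 2, halogen 1):
  atom 1: S, bond orders sum to 1 (valence 2) → 1 H
  atom 2: C, bond orders sum to 2 (valence 4) → 2 H
  atom 3: C, bond orders sum to 3 (valence 4) → 1 H
  atom 4: C, bond orders sum to 4 (valence 4) → 0 H
  atom 5: O, bond orders sum to 1 (valence 2) → 1 H
  atom 6: O, bond orders sum to 2 (valence 2) → 0 H
  atom 7: C, bond orders sum to 2 (valence 4) → 2 H
  atom 8: C, bond orders sum to 2 (valence 4) → 2 H
  atom 9: C, bond orders sum to 3 (valence 4) → 1 H
  atom 10: C, bond orders sum to 4 (valence 4) → 0 H
  atom 11: O, bond orders sum to 2 (valence 2) → 0 H
  atom 12: O, bond orders sum to 1 (valence 2) → 1 H
  atom 13: C, bond orders sum to 2 (valence 4) → 2 H
  atom 14: C, bond orders sum to 2 (valence 4) → 2 H
  atom 15: C, bond orders sum to 2 (valence 4) → 2 H
  atom 16: C, bond orders sum to 2 (valence 4) → 2 H
  atom 17: Cl (halogen, monovalent) → 0 H
Totals → C:11, H:19, Cl:1, O:4, S:1.

C11H19ClO4S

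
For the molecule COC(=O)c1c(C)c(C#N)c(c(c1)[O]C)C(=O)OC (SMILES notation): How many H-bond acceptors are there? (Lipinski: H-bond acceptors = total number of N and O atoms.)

N atoms: 1; O atoms: 5.
Lipinski HBA = 1 + 5 = 6.

6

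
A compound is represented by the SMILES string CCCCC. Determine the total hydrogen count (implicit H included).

12

Walk through each heavy atom and fill implicit hydrogens from standard valence (C 4, N 3, O 2, S 2, halogen 1):
  atom 1: C, bond orders sum to 1 (valence 4) → 3 H
  atom 2: C, bond orders sum to 2 (valence 4) → 2 H
  atom 3: C, bond orders sum to 2 (valence 4) → 2 H
  atom 4: C, bond orders sum to 2 (valence 4) → 2 H
  atom 5: C, bond orders sum to 1 (valence 4) → 3 H
Total hydrogens: 12.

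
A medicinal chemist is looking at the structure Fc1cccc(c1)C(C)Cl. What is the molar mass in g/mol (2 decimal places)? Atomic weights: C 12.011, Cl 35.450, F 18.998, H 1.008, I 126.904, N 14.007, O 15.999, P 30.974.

158.60 g/mol

First, the molecular formula is C8H8ClF (counting implicit H from valence).
  C: 8 × 12.011 = 96.088
  Cl: 1 × 35.450 = 35.450
  F: 1 × 18.998 = 18.998
  H: 8 × 1.008 = 8.064
Sum: 8×12.011 + 1×35.450 + 1×18.998 + 8×1.008 = 158.600 → 158.60 g/mol.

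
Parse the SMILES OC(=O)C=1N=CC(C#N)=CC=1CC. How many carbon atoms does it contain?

Count every carbon token in the SMILES (each C, including those in ring-closure positions and inside branches).
Carbon count: 9.

9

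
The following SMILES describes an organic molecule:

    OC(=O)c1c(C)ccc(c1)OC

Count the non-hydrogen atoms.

Every atom symbol written in the SMILES (organic subset) is one heavy atom; implicit H are not written.
Heavy atoms by element → C:9, O:3.
Total: 12.

12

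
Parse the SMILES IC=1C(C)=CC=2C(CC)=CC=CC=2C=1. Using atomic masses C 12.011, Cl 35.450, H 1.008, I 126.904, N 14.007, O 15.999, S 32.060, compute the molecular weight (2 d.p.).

First, the molecular formula is C13H13I (counting implicit H from valence).
  C: 13 × 12.011 = 156.143
  H: 13 × 1.008 = 13.104
  I: 1 × 126.904 = 126.904
Sum: 13×12.011 + 13×1.008 + 1×126.904 = 296.151 → 296.15 g/mol.

296.15 g/mol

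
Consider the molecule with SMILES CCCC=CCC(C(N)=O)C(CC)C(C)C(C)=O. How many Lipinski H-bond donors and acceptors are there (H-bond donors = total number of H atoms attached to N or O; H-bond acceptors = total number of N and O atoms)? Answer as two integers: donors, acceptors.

Donors: find every N or O and count the H atoms it carries.
  atom 9 (N): bond orders sum to 1 → 2 H
  atom 10 (O): bond orders sum to 2 → 0 H
  atom 18 (O): bond orders sum to 2 → 0 H
Lipinski HBD = 2.
Acceptors: N atoms = 1, O atoms = 2 → HBA = 3.

2, 3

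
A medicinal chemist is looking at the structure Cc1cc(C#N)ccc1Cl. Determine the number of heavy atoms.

Every atom symbol written in the SMILES (organic subset) is one heavy atom; implicit H are not written.
Heavy atoms by element → C:8, Cl:1, N:1.
Total: 10.

10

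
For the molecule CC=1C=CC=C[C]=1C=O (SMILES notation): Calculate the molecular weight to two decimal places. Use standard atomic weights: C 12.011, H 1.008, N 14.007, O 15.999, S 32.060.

120.15 g/mol

First, the molecular formula is C8H8O (counting implicit H from valence).
  C: 8 × 12.011 = 96.088
  H: 8 × 1.008 = 8.064
  O: 1 × 15.999 = 15.999
Sum: 8×12.011 + 8×1.008 + 1×15.999 = 120.151 → 120.15 g/mol.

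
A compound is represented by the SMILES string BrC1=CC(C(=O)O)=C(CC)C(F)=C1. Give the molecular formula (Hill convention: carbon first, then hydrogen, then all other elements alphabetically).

Walk through each heavy atom and fill implicit hydrogens from standard valence (C 4, N 3, O 2, S 2, halogen 1):
  atom 1: Br (halogen, monovalent) → 0 H
  atom 2: C, bond orders sum to 4 (valence 4) → 0 H
  atom 3: C, bond orders sum to 3 (valence 4) → 1 H
  atom 4: C, bond orders sum to 4 (valence 4) → 0 H
  atom 5: C, bond orders sum to 4 (valence 4) → 0 H
  atom 6: O, bond orders sum to 2 (valence 2) → 0 H
  atom 7: O, bond orders sum to 1 (valence 2) → 1 H
  atom 8: C, bond orders sum to 4 (valence 4) → 0 H
  atom 9: C, bond orders sum to 2 (valence 4) → 2 H
  atom 10: C, bond orders sum to 1 (valence 4) → 3 H
  atom 11: C, bond orders sum to 4 (valence 4) → 0 H
  atom 12: F (halogen, monovalent) → 0 H
  atom 13: C, bond orders sum to 3 (valence 4) → 1 H
Totals → C:9, H:8, Br:1, F:1, O:2.
In Hill order: C9H8BrFO2.

C9H8BrFO2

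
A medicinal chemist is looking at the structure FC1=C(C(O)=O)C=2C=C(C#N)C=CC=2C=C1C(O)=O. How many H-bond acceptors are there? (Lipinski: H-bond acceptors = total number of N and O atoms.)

N atoms: 1; O atoms: 4.
Lipinski HBA = 1 + 4 = 5.

5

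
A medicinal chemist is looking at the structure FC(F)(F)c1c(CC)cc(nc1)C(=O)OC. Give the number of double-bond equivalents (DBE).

Molecular formula: C10H10F3NO2.
DoU = (2C + 2 + N − H − X) / 2, where X is the halogen count and O/S are ignored.
    = (2·10 + 2 + 1 − 10 − 3) / 2 = 10 / 2 = 5.

5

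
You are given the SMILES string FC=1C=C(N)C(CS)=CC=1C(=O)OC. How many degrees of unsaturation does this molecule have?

5

Degree of unsaturation = (number of rings) + (number of π bonds).
Ring closures in the SMILES: 1.
π bonds: 4 double bonds (each 1 DoU) → 4 DoU from unsaturation.
Total DoU = 1 + 4 = 5.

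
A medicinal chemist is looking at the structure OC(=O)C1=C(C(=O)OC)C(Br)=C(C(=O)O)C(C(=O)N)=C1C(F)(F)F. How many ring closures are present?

1

In SMILES, each pair of matching ring-closure digits denotes one ring-closing bond; the number of such bonds equals the number of independent rings.
Ring-closure bonds here: 1.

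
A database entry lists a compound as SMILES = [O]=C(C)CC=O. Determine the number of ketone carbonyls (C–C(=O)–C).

The ketone motif appears at heavy-atom position 2 in the SMILES.
Other groups present: 1 aldehyde.
Ketone count: 1.

1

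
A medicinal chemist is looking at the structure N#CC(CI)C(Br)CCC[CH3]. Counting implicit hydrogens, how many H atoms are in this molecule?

Walk through each heavy atom and fill implicit hydrogens from standard valence (C 4, N 3, O 2, S 2, halogen 1):
  atom 1: N, bond orders sum to 3 (valence 3) → 0 H
  atom 2: C, bond orders sum to 4 (valence 4) → 0 H
  atom 3: C, bond orders sum to 3 (valence 4) → 1 H
  atom 4: C, bond orders sum to 2 (valence 4) → 2 H
  atom 5: I (halogen, monovalent) → 0 H
  atom 6: C, bond orders sum to 3 (valence 4) → 1 H
  atom 7: Br (halogen, monovalent) → 0 H
  atom 8: C, bond orders sum to 2 (valence 4) → 2 H
  atom 9: C, bond orders sum to 2 (valence 4) → 2 H
  atom 10: C, bond orders sum to 2 (valence 4) → 2 H
  atom 11: C with explicit H count 3
Total hydrogens: 13.

13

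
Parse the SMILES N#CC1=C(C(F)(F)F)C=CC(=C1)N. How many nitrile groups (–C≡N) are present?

1

The nitrile motif appears at heavy-atom position 2 in the SMILES.
Other groups present: 1 primary amine.
Nitrile count: 1.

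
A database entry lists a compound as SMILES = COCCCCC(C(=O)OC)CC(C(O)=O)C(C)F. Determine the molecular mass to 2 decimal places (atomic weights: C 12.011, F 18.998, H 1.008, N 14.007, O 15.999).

First, the molecular formula is C13H23FO5 (counting implicit H from valence).
  C: 13 × 12.011 = 156.143
  F: 1 × 18.998 = 18.998
  H: 23 × 1.008 = 23.184
  O: 5 × 15.999 = 79.995
Sum: 13×12.011 + 1×18.998 + 23×1.008 + 5×15.999 = 278.320 → 278.32 g/mol.

278.32 g/mol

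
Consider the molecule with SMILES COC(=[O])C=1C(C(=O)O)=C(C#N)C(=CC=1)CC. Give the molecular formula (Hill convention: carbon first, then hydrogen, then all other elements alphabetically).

Walk through each heavy atom and fill implicit hydrogens from standard valence (C 4, N 3, O 2, S 2, halogen 1):
  atom 1: C, bond orders sum to 1 (valence 4) → 3 H
  atom 2: O, bond orders sum to 2 (valence 2) → 0 H
  atom 3: C, bond orders sum to 4 (valence 4) → 0 H
  atom 4: O with explicit H count 0
  atom 5: C, bond orders sum to 4 (valence 4) → 0 H
  atom 6: C, bond orders sum to 4 (valence 4) → 0 H
  atom 7: C, bond orders sum to 4 (valence 4) → 0 H
  atom 8: O, bond orders sum to 2 (valence 2) → 0 H
  atom 9: O, bond orders sum to 1 (valence 2) → 1 H
  atom 10: C, bond orders sum to 4 (valence 4) → 0 H
  atom 11: C, bond orders sum to 4 (valence 4) → 0 H
  atom 12: N, bond orders sum to 3 (valence 3) → 0 H
  atom 13: C, bond orders sum to 4 (valence 4) → 0 H
  atom 14: C, bond orders sum to 3 (valence 4) → 1 H
  atom 15: C, bond orders sum to 3 (valence 4) → 1 H
  atom 16: C, bond orders sum to 2 (valence 4) → 2 H
  atom 17: C, bond orders sum to 1 (valence 4) → 3 H
Totals → C:12, H:11, N:1, O:4.
In Hill order: C12H11NO4.

C12H11NO4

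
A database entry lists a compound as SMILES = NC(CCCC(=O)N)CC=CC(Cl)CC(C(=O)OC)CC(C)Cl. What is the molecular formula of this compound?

Walk through each heavy atom and fill implicit hydrogens from standard valence (C 4, N 3, O 2, S 2, halogen 1):
  atom 1: N, bond orders sum to 1 (valence 3) → 2 H
  atom 2: C, bond orders sum to 3 (valence 4) → 1 H
  atom 3: C, bond orders sum to 2 (valence 4) → 2 H
  atom 4: C, bond orders sum to 2 (valence 4) → 2 H
  atom 5: C, bond orders sum to 2 (valence 4) → 2 H
  atom 6: C, bond orders sum to 4 (valence 4) → 0 H
  atom 7: O, bond orders sum to 2 (valence 2) → 0 H
  atom 8: N, bond orders sum to 1 (valence 3) → 2 H
  atom 9: C, bond orders sum to 2 (valence 4) → 2 H
  atom 10: C, bond orders sum to 3 (valence 4) → 1 H
  atom 11: C, bond orders sum to 3 (valence 4) → 1 H
  atom 12: C, bond orders sum to 3 (valence 4) → 1 H
  atom 13: Cl (halogen, monovalent) → 0 H
  atom 14: C, bond orders sum to 2 (valence 4) → 2 H
  atom 15: C, bond orders sum to 3 (valence 4) → 1 H
  atom 16: C, bond orders sum to 4 (valence 4) → 0 H
  atom 17: O, bond orders sum to 2 (valence 2) → 0 H
  atom 18: O, bond orders sum to 2 (valence 2) → 0 H
  atom 19: C, bond orders sum to 1 (valence 4) → 3 H
  atom 20: C, bond orders sum to 2 (valence 4) → 2 H
  atom 21: C, bond orders sum to 3 (valence 4) → 1 H
  atom 22: C, bond orders sum to 1 (valence 4) → 3 H
  atom 23: Cl (halogen, monovalent) → 0 H
Totals → C:16, H:28, Cl:2, N:2, O:3.

C16H28Cl2N2O3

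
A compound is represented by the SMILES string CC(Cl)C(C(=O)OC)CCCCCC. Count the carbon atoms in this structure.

Count every carbon token in the SMILES (each C, including those in ring-closure positions and inside branches).
Carbon count: 11.

11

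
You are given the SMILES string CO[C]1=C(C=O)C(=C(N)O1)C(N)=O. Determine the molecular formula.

Walk through each heavy atom and fill implicit hydrogens from standard valence (C 4, N 3, O 2, S 2, halogen 1):
  atom 1: C, bond orders sum to 1 (valence 4) → 3 H
  atom 2: O, bond orders sum to 2 (valence 2) → 0 H
  atom 3: C with explicit H count 0
  atom 4: C, bond orders sum to 4 (valence 4) → 0 H
  atom 5: C, bond orders sum to 3 (valence 4) → 1 H
  atom 6: O, bond orders sum to 2 (valence 2) → 0 H
  atom 7: C, bond orders sum to 4 (valence 4) → 0 H
  atom 8: C, bond orders sum to 4 (valence 4) → 0 H
  atom 9: N, bond orders sum to 1 (valence 3) → 2 H
  atom 10: O, bond orders sum to 2 (valence 2) → 0 H
  atom 11: C, bond orders sum to 4 (valence 4) → 0 H
  atom 12: N, bond orders sum to 1 (valence 3) → 2 H
  atom 13: O, bond orders sum to 2 (valence 2) → 0 H
Totals → C:7, H:8, N:2, O:4.

C7H8N2O4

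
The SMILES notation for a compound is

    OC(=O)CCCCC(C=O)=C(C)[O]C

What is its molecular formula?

Walk through each heavy atom and fill implicit hydrogens from standard valence (C 4, N 3, O 2, S 2, halogen 1):
  atom 1: O, bond orders sum to 1 (valence 2) → 1 H
  atom 2: C, bond orders sum to 4 (valence 4) → 0 H
  atom 3: O, bond orders sum to 2 (valence 2) → 0 H
  atom 4: C, bond orders sum to 2 (valence 4) → 2 H
  atom 5: C, bond orders sum to 2 (valence 4) → 2 H
  atom 6: C, bond orders sum to 2 (valence 4) → 2 H
  atom 7: C, bond orders sum to 2 (valence 4) → 2 H
  atom 8: C, bond orders sum to 4 (valence 4) → 0 H
  atom 9: C, bond orders sum to 3 (valence 4) → 1 H
  atom 10: O, bond orders sum to 2 (valence 2) → 0 H
  atom 11: C, bond orders sum to 4 (valence 4) → 0 H
  atom 12: C, bond orders sum to 1 (valence 4) → 3 H
  atom 13: O with explicit H count 0
  atom 14: C, bond orders sum to 1 (valence 4) → 3 H
Totals → C:10, H:16, O:4.
In Hill order: C10H16O4.

C10H16O4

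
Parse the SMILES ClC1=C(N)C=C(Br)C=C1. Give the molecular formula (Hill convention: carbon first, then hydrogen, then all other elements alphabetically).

Walk through each heavy atom and fill implicit hydrogens from standard valence (C 4, N 3, O 2, S 2, halogen 1):
  atom 1: Cl (halogen, monovalent) → 0 H
  atom 2: C, bond orders sum to 4 (valence 4) → 0 H
  atom 3: C, bond orders sum to 4 (valence 4) → 0 H
  atom 4: N, bond orders sum to 1 (valence 3) → 2 H
  atom 5: C, bond orders sum to 3 (valence 4) → 1 H
  atom 6: C, bond orders sum to 4 (valence 4) → 0 H
  atom 7: Br (halogen, monovalent) → 0 H
  atom 8: C, bond orders sum to 3 (valence 4) → 1 H
  atom 9: C, bond orders sum to 3 (valence 4) → 1 H
Totals → C:6, H:5, Br:1, Cl:1, N:1.
In Hill order: C6H5BrClN.

C6H5BrClN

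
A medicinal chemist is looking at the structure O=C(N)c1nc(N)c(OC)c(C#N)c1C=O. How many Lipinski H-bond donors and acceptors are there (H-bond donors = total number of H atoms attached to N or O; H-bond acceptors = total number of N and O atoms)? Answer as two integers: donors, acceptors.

4, 7

Donors: find every N or O and count the H atoms it carries.
  atom 1 (O): bond orders sum to 2 → 0 H
  atom 3 (N): bond orders sum to 1 → 2 H
  atom 5 (N): bond orders sum to 3 → 0 H
  atom 7 (N): bond orders sum to 1 → 2 H
  atom 9 (O): bond orders sum to 2 → 0 H
  atom 13 (N): bond orders sum to 3 → 0 H
  atom 16 (O): bond orders sum to 2 → 0 H
Lipinski HBD = 4.
Acceptors: N atoms = 4, O atoms = 3 → HBA = 7.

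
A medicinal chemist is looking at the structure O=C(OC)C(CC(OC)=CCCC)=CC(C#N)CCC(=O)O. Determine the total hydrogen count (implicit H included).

23

Walk through each heavy atom and fill implicit hydrogens from standard valence (C 4, N 3, O 2, S 2, halogen 1):
  atom 1: O, bond orders sum to 2 (valence 2) → 0 H
  atom 2: C, bond orders sum to 4 (valence 4) → 0 H
  atom 3: O, bond orders sum to 2 (valence 2) → 0 H
  atom 4: C, bond orders sum to 1 (valence 4) → 3 H
  atom 5: C, bond orders sum to 4 (valence 4) → 0 H
  atom 6: C, bond orders sum to 2 (valence 4) → 2 H
  atom 7: C, bond orders sum to 4 (valence 4) → 0 H
  atom 8: O, bond orders sum to 2 (valence 2) → 0 H
  atom 9: C, bond orders sum to 1 (valence 4) → 3 H
  atom 10: C, bond orders sum to 3 (valence 4) → 1 H
  atom 11: C, bond orders sum to 2 (valence 4) → 2 H
  atom 12: C, bond orders sum to 2 (valence 4) → 2 H
  atom 13: C, bond orders sum to 1 (valence 4) → 3 H
  atom 14: C, bond orders sum to 3 (valence 4) → 1 H
  atom 15: C, bond orders sum to 3 (valence 4) → 1 H
  atom 16: C, bond orders sum to 4 (valence 4) → 0 H
  atom 17: N, bond orders sum to 3 (valence 3) → 0 H
  atom 18: C, bond orders sum to 2 (valence 4) → 2 H
  atom 19: C, bond orders sum to 2 (valence 4) → 2 H
  atom 20: C, bond orders sum to 4 (valence 4) → 0 H
  atom 21: O, bond orders sum to 2 (valence 2) → 0 H
  atom 22: O, bond orders sum to 1 (valence 2) → 1 H
Total hydrogens: 23.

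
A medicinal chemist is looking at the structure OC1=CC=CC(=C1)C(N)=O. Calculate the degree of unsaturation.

Molecular formula: C7H7NO2.
DoU = (2C + 2 + N − H − X) / 2, where X is the halogen count and O/S are ignored.
    = (2·7 + 2 + 1 − 7 − 0) / 2 = 10 / 2 = 5.

5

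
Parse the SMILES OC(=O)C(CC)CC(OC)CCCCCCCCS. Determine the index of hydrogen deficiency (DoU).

1

Degree of unsaturation = (number of rings) + (number of π bonds).
Ring closures in the SMILES: 0.
π bonds: 1 double bond (each 1 DoU) → 1 DoU from unsaturation.
Total DoU = 0 + 1 = 1.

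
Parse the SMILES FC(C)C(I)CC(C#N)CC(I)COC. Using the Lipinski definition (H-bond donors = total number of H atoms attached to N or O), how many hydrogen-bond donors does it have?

Donors: find every N or O and count the H atoms it carries.
  atom 9 (N): bond orders sum to 3 → 0 H
  atom 14 (O): bond orders sum to 2 → 0 H
Lipinski HBD = 0.

0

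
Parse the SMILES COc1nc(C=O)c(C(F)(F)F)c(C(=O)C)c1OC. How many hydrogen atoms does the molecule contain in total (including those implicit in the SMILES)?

10

Walk through each heavy atom and fill implicit hydrogens from standard valence (C 4, N 3, O 2, S 2, halogen 1); for lowercase aromatic atoms, an aromatic c carries 1 H when it has two neighbours and 0 H with three, and aromatic n carries 0 H:
  atom 1: C, bond orders sum to 1 (valence 4) → 3 H
  atom 2: O, bond orders sum to 2 (valence 2) → 0 H
  atom 3: aromatic c, 3 neighbours → 0 H
  atom 4: aromatic n, 2 neighbours → 0 H
  atom 5: aromatic c, 3 neighbours → 0 H
  atom 6: C, bond orders sum to 3 (valence 4) → 1 H
  atom 7: O, bond orders sum to 2 (valence 2) → 0 H
  atom 8: aromatic c, 3 neighbours → 0 H
  atom 9: C, bond orders sum to 4 (valence 4) → 0 H
  atom 10: F (halogen, monovalent) → 0 H
  atom 11: F (halogen, monovalent) → 0 H
  atom 12: F (halogen, monovalent) → 0 H
  atom 13: aromatic c, 3 neighbours → 0 H
  atom 14: C, bond orders sum to 4 (valence 4) → 0 H
  atom 15: O, bond orders sum to 2 (valence 2) → 0 H
  atom 16: C, bond orders sum to 1 (valence 4) → 3 H
  atom 17: aromatic c, 3 neighbours → 0 H
  atom 18: O, bond orders sum to 2 (valence 2) → 0 H
  atom 19: C, bond orders sum to 1 (valence 4) → 3 H
Total hydrogens: 10.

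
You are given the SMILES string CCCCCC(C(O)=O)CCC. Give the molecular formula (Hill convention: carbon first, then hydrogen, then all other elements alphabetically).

Walk through each heavy atom and fill implicit hydrogens from standard valence (C 4, N 3, O 2, S 2, halogen 1):
  atom 1: C, bond orders sum to 1 (valence 4) → 3 H
  atom 2: C, bond orders sum to 2 (valence 4) → 2 H
  atom 3: C, bond orders sum to 2 (valence 4) → 2 H
  atom 4: C, bond orders sum to 2 (valence 4) → 2 H
  atom 5: C, bond orders sum to 2 (valence 4) → 2 H
  atom 6: C, bond orders sum to 3 (valence 4) → 1 H
  atom 7: C, bond orders sum to 4 (valence 4) → 0 H
  atom 8: O, bond orders sum to 1 (valence 2) → 1 H
  atom 9: O, bond orders sum to 2 (valence 2) → 0 H
  atom 10: C, bond orders sum to 2 (valence 4) → 2 H
  atom 11: C, bond orders sum to 2 (valence 4) → 2 H
  atom 12: C, bond orders sum to 1 (valence 4) → 3 H
Totals → C:10, H:20, O:2.

C10H20O2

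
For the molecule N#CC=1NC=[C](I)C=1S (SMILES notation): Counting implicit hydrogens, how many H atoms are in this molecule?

3

Walk through each heavy atom and fill implicit hydrogens from standard valence (C 4, N 3, O 2, S 2, halogen 1):
  atom 1: N, bond orders sum to 3 (valence 3) → 0 H
  atom 2: C, bond orders sum to 4 (valence 4) → 0 H
  atom 3: C, bond orders sum to 4 (valence 4) → 0 H
  atom 4: N, bond orders sum to 2 (valence 3) → 1 H
  atom 5: C, bond orders sum to 3 (valence 4) → 1 H
  atom 6: C with explicit H count 0
  atom 7: I (halogen, monovalent) → 0 H
  atom 8: C, bond orders sum to 4 (valence 4) → 0 H
  atom 9: S, bond orders sum to 1 (valence 2) → 1 H
Total hydrogens: 3.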